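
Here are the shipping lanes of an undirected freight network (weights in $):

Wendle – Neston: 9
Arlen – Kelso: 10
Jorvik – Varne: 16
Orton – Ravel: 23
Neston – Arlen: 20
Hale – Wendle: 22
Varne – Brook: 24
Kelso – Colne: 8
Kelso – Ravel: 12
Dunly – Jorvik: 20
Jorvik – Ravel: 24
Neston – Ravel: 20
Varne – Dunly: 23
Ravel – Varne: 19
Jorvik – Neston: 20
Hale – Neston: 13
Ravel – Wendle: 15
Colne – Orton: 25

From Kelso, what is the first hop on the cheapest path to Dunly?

Candidate routes:
Kelso–Ravel–Jorvik–Dunly: 12+24+20 = 56
Kelso–Ravel–Varne–Dunly: 12+19+23 = 54
The minimum is $54 via Kelso–Ravel–Varne–Dunly.
So from Kelso the first move is to Ravel.

Ravel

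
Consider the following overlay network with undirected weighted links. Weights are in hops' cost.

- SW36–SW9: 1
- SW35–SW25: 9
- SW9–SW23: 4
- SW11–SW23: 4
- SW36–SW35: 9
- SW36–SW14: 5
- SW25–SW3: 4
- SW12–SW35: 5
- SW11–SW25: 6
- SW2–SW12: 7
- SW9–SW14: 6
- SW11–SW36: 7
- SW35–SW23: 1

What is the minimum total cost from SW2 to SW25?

21 hops' cost

Shortest distances from SW2:
SW2: 0
SW12: 7  (via SW2)
SW35: 12  (via SW12)
SW23: 13  (via SW35)
SW11: 17  (via SW23)
SW9: 17  (via SW23)
SW36: 18  (via SW9)
SW25: 21  (via SW35)
Shortest route: SW2 → SW12 → SW35 → SW25 = 21 hops' cost.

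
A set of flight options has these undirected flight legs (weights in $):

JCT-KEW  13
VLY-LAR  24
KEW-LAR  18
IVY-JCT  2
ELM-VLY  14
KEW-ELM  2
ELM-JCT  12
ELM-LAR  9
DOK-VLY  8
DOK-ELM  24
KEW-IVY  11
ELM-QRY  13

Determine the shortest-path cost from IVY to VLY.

$27

Settle nodes by increasing distance from IVY:
IVY: 0
JCT: 2  (via IVY)
KEW: 11  (via IVY)
ELM: 13  (via KEW)
LAR: 22  (via ELM)
QRY: 26  (via ELM)
VLY: 27  (via ELM)
Shortest route: IVY → KEW → ELM → VLY = $27.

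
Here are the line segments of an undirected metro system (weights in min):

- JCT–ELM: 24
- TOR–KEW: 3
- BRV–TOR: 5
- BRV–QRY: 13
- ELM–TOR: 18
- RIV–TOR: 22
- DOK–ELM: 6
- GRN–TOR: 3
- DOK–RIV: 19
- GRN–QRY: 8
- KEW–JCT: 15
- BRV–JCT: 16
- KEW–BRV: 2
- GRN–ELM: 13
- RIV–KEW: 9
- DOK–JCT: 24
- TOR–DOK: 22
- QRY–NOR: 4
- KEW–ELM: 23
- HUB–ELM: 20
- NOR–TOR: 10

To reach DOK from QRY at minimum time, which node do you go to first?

Enumerating some paths:
QRY → GRN → TOR → ELM → DOK: 8+3+18+6 = 35
QRY → GRN → TOR → DOK: 8+3+22 = 33
QRY → GRN → ELM → DOK: 8+13+6 = 27
Cheapest is QRY → GRN → ELM → DOK at 27 min.
So from QRY the first move is to GRN.

GRN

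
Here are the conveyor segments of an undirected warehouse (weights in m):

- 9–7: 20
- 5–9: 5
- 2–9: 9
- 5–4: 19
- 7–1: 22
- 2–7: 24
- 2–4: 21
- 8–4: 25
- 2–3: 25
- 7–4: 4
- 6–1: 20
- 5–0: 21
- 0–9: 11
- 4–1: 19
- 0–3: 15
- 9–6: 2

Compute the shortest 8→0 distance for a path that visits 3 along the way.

Best 8 to 3: 8 → 4 → 2 → 3 costing 71
Shortest 3→0: 3 → 0 = 15
Total via 3: 71 + 15 = 86 m.

86 m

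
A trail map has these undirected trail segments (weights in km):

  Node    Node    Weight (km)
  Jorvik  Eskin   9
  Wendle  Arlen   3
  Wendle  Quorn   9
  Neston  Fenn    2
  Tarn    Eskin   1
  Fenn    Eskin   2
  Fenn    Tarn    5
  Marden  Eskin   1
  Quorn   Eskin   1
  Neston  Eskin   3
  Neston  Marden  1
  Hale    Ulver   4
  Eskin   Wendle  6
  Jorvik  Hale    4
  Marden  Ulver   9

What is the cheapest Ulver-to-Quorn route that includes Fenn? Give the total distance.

Shortest Ulver→Fenn: Ulver → Marden → Neston → Fenn = 12
Shortest Fenn→Quorn: Fenn → Eskin → Quorn = 3
Total via Fenn: 12 + 3 = 15 km.

15 km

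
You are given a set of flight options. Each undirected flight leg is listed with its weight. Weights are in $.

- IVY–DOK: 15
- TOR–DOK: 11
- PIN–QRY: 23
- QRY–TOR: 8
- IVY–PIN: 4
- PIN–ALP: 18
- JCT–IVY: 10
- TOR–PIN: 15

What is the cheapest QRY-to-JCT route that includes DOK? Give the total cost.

$44

Shortest QRY→DOK: QRY–TOR–DOK = 19
Shortest DOK→JCT: DOK–IVY–JCT = 25
Total via DOK: 19 + 25 = $44.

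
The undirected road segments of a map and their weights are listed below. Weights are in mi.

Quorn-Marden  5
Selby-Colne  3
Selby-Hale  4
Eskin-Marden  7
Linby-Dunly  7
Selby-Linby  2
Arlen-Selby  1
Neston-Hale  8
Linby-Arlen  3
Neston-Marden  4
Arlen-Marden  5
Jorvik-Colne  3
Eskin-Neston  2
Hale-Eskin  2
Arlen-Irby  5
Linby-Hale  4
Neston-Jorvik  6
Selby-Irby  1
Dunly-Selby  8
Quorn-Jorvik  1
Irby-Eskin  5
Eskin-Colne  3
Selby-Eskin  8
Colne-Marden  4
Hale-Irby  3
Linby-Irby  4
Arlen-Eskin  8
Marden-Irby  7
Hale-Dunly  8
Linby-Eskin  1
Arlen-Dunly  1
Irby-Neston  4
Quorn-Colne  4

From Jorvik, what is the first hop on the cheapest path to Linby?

Compare a few routes:
Jorvik → Colne → Eskin → Linby: 3+3+1 = 7
Jorvik → Colne → Selby → Linby: 3+3+2 = 8
The minimum is 7 mi via Jorvik → Colne → Eskin → Linby.
So from Jorvik the first move is to Colne.

Colne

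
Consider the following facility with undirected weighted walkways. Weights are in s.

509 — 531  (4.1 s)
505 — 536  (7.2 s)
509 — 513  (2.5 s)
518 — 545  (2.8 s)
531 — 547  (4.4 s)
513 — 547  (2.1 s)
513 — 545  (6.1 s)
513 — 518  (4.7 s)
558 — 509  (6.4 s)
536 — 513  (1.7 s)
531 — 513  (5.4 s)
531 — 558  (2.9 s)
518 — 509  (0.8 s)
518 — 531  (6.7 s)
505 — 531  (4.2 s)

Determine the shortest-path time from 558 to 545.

Candidate routes:
558–531–509–518–545: 2.9+4.1+0.8+2.8 = 10.6
558–509–518–545: 6.4+0.8+2.8 = 10
The minimum is 10 s via 558–509–518–545.

10 s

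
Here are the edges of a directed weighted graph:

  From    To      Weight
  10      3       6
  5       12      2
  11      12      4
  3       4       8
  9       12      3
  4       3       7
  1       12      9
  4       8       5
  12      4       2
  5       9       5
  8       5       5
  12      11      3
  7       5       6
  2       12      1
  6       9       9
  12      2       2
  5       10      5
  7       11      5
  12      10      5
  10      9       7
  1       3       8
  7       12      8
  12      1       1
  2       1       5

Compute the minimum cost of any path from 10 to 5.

22

Enumerating some paths:
10–3–4–8–5: 6+8+5+5 = 24
10–9–12–4–8–5: 7+3+2+5+5 = 22
Cheapest is 10–9–12–4–8–5 at 22.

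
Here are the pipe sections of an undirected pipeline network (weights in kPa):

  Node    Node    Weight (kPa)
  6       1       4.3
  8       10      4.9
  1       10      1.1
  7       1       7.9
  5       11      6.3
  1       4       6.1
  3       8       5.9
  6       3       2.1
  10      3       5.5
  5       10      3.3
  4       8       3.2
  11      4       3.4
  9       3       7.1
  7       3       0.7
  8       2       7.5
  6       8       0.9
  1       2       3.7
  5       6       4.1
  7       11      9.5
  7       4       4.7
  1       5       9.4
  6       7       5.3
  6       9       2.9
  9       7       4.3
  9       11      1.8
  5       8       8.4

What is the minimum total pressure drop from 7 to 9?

4.3 kPa

Enumerating some paths:
7 → 9: 4.3 = 4.3
7 → 6 → 9: 5.3+2.9 = 8.2
7 → 3 → 9: 0.7+7.1 = 7.8
7 → 3 → 6 → 9: 0.7+2.1+2.9 = 5.7
Cheapest is 7 → 9 at 4.3 kPa.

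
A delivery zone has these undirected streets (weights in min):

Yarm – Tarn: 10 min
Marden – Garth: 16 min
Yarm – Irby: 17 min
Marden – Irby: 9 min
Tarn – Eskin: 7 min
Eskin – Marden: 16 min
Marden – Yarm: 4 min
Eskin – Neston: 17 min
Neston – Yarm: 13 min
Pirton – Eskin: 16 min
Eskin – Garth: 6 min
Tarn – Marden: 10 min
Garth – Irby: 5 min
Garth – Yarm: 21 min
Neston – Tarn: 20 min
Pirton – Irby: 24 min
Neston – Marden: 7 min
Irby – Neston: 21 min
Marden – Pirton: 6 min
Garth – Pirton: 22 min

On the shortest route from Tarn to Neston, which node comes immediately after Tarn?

Enumerating some paths:
Tarn → Neston: 20 = 20
Tarn → Marden → Neston: 10+7 = 17
Tarn → Yarm → Marden → Neston: 10+4+7 = 21
The minimum is 17 min via Tarn → Marden → Neston.
So from Tarn the first move is to Marden.

Marden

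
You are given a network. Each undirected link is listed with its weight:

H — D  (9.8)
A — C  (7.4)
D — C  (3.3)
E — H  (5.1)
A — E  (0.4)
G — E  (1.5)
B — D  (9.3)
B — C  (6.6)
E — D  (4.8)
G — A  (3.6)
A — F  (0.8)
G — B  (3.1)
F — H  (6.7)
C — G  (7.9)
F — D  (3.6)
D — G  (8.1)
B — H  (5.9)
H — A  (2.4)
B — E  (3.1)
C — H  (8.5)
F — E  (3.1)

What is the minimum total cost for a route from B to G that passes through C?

Shortest B→C: B–C = 6.6
Best C to G: C–G costing 7.9
Total via C: 6.6 + 7.9 = 14.5.

14.5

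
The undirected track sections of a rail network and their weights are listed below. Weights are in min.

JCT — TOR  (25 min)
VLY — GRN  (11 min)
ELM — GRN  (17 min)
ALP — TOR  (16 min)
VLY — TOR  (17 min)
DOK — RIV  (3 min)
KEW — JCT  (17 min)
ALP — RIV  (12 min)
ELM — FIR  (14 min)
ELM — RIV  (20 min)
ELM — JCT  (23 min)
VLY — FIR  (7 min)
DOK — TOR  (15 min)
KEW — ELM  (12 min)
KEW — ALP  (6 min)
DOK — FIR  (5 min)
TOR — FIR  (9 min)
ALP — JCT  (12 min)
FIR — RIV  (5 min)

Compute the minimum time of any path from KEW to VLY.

Running Dijkstra from KEW:
KEW: 0
ALP: 6  (via KEW)
ELM: 12  (via KEW)
JCT: 17  (via KEW)
RIV: 18  (via ALP)
DOK: 21  (via RIV)
TOR: 22  (via ALP)
FIR: 23  (via RIV)
GRN: 29  (via ELM)
VLY: 30  (via FIR)
Shortest route: KEW → ALP → RIV → FIR → VLY = 30 min.

30 min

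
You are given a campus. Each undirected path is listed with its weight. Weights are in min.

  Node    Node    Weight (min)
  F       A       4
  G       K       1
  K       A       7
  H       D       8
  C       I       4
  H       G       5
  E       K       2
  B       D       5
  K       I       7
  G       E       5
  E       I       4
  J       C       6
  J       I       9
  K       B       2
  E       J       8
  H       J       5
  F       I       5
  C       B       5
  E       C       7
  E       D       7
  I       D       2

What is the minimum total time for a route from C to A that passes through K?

14 min

Shortest C→K: C–B–K = 7
Best K to A: K–A costing 7
Total via K: 7 + 7 = 14 min.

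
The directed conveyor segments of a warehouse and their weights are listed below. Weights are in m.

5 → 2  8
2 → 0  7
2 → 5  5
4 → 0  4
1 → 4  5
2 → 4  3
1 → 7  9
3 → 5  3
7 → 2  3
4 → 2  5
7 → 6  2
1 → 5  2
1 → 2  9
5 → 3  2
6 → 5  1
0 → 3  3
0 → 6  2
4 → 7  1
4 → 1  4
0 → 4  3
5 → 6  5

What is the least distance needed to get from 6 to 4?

12 m

Enumerating some paths:
6 → 5 → 2 → 0 → 4: 1+8+7+3 = 19
6 → 5 → 2 → 4: 1+8+3 = 12
Cheapest is 6 → 5 → 2 → 4 at 12 m.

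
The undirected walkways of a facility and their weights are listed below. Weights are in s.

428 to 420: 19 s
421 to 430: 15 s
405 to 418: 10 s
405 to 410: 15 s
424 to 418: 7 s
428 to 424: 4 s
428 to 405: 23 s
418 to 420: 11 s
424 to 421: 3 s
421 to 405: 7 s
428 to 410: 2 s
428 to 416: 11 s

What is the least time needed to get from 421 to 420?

21 s

Settle nodes by increasing distance from 421:
421: 0
424: 3  (via 421)
405: 7  (via 421)
428: 7  (via 424)
410: 9  (via 428)
418: 10  (via 424)
430: 15  (via 421)
416: 18  (via 428)
420: 21  (via 418)
Shortest route: 421 → 424 → 418 → 420 = 21 s.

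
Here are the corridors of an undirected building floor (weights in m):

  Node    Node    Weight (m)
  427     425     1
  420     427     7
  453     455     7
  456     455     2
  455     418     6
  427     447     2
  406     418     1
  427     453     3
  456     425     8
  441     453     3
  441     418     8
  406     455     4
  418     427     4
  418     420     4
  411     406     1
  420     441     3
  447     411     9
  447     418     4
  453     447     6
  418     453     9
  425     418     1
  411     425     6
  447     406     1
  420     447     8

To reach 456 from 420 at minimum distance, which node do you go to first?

Enumerating some paths:
420 - 418 - 406 - 455 - 456: 4+1+4+2 = 11
420 - 418 - 455 - 456: 4+6+2 = 12
420 - 418 - 425 - 456: 4+1+8 = 13
The minimum is 11 m via 420 - 418 - 406 - 455 - 456.
So from 420 the first move is to 418.

418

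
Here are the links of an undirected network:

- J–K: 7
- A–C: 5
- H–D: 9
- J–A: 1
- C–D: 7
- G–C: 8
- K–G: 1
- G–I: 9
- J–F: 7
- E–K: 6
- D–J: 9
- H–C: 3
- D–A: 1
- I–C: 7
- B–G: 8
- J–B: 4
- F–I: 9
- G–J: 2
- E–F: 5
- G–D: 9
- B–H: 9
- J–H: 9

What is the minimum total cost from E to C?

15

Enumerating some paths:
E → K → G → C: 6+1+8 = 15
E → F → J → A → C: 5+7+1+5 = 18
E → K → G → J → A → D → C: 6+1+2+1+1+7 = 18
The minimum is 15 via E → K → G → C.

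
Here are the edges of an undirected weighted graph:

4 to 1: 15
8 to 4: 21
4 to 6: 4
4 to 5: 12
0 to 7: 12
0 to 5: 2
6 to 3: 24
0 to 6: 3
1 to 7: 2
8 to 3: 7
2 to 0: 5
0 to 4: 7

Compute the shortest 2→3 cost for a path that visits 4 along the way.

40

Shortest 2→4: 2–0–4 = 12
Best 4 to 3: 4–6–3 costing 28
Total via 4: 12 + 28 = 40.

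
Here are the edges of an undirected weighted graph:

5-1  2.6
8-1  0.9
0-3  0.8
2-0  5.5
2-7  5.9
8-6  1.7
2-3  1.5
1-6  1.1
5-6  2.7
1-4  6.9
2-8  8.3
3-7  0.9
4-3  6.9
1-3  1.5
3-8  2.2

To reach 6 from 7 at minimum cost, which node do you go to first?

3

Enumerating some paths:
7–3–8–1–6: 0.9+2.2+0.9+1.1 = 5.1
7–3–1–8–6: 0.9+1.5+0.9+1.7 = 5
7–3–8–6: 0.9+2.2+1.7 = 4.8
7–3–1–6: 0.9+1.5+1.1 = 3.5
The minimum is 3.5 via 7–3–1–6.
So from 7 the first move is to 3.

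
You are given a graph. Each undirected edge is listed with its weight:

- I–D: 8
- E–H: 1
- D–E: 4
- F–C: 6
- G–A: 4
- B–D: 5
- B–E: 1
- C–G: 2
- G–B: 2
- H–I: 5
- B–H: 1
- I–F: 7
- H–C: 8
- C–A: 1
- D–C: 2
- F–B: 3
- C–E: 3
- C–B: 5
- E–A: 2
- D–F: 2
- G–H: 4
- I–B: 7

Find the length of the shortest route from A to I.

Candidate routes:
A - E - B - H - I: 2+1+1+5 = 9
A - E - H - I: 2+1+5 = 8
Cheapest is A - E - H - I at 8.

8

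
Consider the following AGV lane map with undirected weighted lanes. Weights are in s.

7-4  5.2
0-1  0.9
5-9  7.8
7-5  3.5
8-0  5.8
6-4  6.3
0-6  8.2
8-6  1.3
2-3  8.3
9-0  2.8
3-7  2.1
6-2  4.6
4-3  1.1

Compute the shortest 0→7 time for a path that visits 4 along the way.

16.6 s

Best 0 to 4: 0 → 8 → 6 → 4 costing 13.4
Best 4 to 7: 4 → 3 → 7 costing 3.2
Total via 4: 13.4 + 3.2 = 16.6 s.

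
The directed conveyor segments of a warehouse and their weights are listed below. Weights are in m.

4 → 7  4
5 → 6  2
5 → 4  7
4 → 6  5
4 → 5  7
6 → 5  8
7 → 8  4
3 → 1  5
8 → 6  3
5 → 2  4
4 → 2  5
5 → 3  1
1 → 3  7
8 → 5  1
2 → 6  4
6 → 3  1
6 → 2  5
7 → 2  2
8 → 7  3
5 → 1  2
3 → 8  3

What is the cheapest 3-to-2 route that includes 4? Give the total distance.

16 m

Best 3 to 4: 3 → 8 → 5 → 4 costing 11
Best 4 to 2: 4 → 2 costing 5
Total via 4: 11 + 5 = 16 m.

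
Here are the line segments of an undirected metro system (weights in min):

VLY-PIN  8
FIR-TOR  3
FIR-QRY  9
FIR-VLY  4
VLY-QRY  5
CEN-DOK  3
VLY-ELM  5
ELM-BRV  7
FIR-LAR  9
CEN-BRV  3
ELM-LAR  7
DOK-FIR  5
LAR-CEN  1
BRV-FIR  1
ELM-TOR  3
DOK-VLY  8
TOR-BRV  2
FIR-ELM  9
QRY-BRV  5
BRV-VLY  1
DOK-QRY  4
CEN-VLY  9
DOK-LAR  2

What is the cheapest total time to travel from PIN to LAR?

Candidate routes:
PIN–VLY–BRV–CEN–LAR: 8+1+3+1 = 13
PIN–VLY–FIR–BRV–CEN–LAR: 8+4+1+3+1 = 17
PIN–VLY–BRV–CEN–DOK–LAR: 8+1+3+3+2 = 17
PIN–VLY–BRV–FIR–DOK–LAR: 8+1+1+5+2 = 17
Cheapest is PIN–VLY–BRV–CEN–LAR at 13 min.

13 min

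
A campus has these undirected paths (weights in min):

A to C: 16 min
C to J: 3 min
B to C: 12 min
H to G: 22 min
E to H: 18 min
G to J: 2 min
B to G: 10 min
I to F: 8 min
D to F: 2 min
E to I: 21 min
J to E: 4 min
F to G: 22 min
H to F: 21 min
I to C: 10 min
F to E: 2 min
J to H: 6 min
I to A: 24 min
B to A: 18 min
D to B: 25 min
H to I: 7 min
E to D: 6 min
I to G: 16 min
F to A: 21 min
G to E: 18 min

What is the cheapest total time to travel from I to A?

24 min

Candidate routes:
I - H - J - C - A: 7+6+3+16 = 32
I - A: 24 = 24
I - F - A: 8+21 = 29
I - C - A: 10+16 = 26
The minimum is 24 min via I - A.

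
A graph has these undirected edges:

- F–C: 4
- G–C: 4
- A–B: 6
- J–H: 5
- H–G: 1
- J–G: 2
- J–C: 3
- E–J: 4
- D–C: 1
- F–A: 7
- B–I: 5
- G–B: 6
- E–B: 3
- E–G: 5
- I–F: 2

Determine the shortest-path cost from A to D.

12

Candidate routes:
A–B–G–C–D: 6+6+4+1 = 17
A–F–C–D: 7+4+1 = 12
A–B–I–F–C–D: 6+5+2+4+1 = 18
A–B–E–J–C–D: 6+3+4+3+1 = 17
The minimum is 12 via A–F–C–D.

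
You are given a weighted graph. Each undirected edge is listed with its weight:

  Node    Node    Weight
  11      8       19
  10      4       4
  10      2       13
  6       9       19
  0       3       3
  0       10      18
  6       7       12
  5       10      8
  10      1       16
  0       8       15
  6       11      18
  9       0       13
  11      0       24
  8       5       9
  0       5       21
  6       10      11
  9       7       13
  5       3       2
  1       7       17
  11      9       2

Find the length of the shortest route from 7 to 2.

36

Settle nodes by increasing distance from 7:
7: 0
6: 12  (via 7)
9: 13  (via 7)
11: 15  (via 9)
1: 17  (via 7)
10: 23  (via 6)
0: 26  (via 9)
4: 27  (via 10)
3: 29  (via 0)
5: 31  (via 10)
8: 34  (via 11)
2: 36  (via 10)
Shortest route: 7 → 6 → 10 → 2 = 36.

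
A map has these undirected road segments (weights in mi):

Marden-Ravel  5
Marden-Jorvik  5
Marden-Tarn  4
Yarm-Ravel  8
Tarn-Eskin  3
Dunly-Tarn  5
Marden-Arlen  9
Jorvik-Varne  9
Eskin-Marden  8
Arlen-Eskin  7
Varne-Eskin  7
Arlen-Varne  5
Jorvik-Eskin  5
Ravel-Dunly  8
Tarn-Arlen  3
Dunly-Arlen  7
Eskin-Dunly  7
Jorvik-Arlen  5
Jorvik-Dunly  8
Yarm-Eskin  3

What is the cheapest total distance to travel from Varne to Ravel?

17 mi

Candidate routes:
Varne - Eskin - Yarm - Ravel: 7+3+8 = 18
Varne - Arlen - Marden - Ravel: 5+9+5 = 19
Varne - Arlen - Tarn - Marden - Ravel: 5+3+4+5 = 17
The minimum is 17 mi via Varne - Arlen - Tarn - Marden - Ravel.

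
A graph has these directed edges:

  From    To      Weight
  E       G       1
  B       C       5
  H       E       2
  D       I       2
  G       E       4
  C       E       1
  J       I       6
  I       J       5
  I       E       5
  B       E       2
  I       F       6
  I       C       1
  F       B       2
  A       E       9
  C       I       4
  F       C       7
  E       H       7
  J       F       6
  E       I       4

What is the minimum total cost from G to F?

14

Candidate routes:
G - E - I - F: 4+4+6 = 14
G - E - I - J - F: 4+4+5+6 = 19
Cheapest is G - E - I - F at 14.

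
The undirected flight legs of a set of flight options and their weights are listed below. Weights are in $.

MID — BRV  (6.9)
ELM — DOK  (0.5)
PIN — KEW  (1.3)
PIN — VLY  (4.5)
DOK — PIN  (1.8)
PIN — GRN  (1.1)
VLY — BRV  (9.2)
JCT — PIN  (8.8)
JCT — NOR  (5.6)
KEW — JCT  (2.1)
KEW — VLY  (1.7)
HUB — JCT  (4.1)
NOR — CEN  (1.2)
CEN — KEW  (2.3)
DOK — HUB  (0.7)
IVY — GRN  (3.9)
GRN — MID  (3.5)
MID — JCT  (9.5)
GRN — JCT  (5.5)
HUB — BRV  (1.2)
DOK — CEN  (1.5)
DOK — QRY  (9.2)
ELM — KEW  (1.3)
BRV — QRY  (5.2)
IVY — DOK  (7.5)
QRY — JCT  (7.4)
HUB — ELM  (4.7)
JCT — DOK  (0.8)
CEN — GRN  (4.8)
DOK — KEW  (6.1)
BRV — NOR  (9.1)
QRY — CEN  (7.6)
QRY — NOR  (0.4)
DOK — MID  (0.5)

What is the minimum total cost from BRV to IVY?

Shortest distances from BRV:
BRV: 0
HUB: 1.2  (via BRV)
DOK: 1.9  (via HUB)
ELM: 2.4  (via DOK)
MID: 2.4  (via DOK)
JCT: 2.7  (via DOK)
CEN: 3.4  (via DOK)
KEW: 3.7  (via ELM)
PIN: 3.7  (via DOK)
NOR: 4.6  (via CEN)
GRN: 4.8  (via PIN)
QRY: 5  (via NOR)
VLY: 5.4  (via KEW)
IVY: 8.7  (via GRN)
Shortest route: BRV → HUB → DOK → PIN → GRN → IVY = $8.7.

$8.7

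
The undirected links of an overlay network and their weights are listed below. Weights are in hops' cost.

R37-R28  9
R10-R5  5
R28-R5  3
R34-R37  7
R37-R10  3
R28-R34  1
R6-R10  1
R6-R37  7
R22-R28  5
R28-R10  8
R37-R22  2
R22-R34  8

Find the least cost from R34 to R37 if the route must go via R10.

Best R34 to R10: R34–R28–R10 costing 9
Best R10 to R37: R10–R37 costing 3
Total via R10: 9 + 3 = 12 hops' cost.

12 hops' cost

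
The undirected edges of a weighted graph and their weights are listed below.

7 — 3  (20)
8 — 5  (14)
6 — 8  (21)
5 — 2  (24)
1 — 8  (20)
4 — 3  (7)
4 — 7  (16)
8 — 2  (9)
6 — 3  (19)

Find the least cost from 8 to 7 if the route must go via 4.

63

Best 8 to 4: 8 → 6 → 3 → 4 costing 47
Shortest 4→7: 4 → 7 = 16
Total via 4: 47 + 16 = 63.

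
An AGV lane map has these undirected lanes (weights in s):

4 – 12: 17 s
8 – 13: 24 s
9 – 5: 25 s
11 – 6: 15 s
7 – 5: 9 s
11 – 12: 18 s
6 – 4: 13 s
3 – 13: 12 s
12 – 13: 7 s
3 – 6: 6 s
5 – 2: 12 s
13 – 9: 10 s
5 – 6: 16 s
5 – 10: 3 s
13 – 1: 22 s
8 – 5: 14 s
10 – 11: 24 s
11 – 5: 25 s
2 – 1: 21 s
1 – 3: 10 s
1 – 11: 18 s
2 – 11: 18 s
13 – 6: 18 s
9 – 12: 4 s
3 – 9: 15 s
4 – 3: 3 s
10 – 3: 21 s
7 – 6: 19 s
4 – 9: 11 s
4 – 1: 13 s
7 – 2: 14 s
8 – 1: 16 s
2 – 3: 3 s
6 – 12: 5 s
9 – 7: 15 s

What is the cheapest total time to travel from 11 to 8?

34 s

Enumerating some paths:
11–1–8: 18+16 = 34
11–5–8: 25+14 = 39
11–10–5–8: 24+3+14 = 41
Cheapest is 11–1–8 at 34 s.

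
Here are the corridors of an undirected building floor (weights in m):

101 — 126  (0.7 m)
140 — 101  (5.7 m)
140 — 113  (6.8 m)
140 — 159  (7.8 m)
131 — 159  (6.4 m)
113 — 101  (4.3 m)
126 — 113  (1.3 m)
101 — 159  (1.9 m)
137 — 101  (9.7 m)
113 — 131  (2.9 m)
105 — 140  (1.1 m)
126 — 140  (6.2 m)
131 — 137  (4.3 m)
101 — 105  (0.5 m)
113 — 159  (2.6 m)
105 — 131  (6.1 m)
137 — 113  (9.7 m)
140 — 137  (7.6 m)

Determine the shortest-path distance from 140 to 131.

Settle nodes by increasing distance from 140:
140: 0
105: 1.1  (via 140)
101: 1.6  (via 105)
126: 2.3  (via 101)
159: 3.5  (via 101)
113: 3.6  (via 126)
131: 6.5  (via 113)
Shortest route: 140 → 105 → 101 → 126 → 113 → 131 = 6.5 m.

6.5 m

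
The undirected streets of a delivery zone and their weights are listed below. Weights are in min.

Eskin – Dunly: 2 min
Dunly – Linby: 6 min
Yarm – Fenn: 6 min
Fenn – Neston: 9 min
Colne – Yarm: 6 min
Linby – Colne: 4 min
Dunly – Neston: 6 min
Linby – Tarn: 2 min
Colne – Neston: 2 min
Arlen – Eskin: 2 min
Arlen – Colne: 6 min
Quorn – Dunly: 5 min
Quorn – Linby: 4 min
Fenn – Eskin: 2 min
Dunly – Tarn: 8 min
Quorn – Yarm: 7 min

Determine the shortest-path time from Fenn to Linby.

Shortest distances from Fenn:
Fenn: 0
Eskin: 2  (via Fenn)
Dunly: 4  (via Eskin)
Arlen: 4  (via Eskin)
Yarm: 6  (via Fenn)
Quorn: 9  (via Dunly)
Neston: 9  (via Fenn)
Colne: 10  (via Arlen)
Linby: 10  (via Dunly)
Shortest route: Fenn → Eskin → Dunly → Linby = 10 min.

10 min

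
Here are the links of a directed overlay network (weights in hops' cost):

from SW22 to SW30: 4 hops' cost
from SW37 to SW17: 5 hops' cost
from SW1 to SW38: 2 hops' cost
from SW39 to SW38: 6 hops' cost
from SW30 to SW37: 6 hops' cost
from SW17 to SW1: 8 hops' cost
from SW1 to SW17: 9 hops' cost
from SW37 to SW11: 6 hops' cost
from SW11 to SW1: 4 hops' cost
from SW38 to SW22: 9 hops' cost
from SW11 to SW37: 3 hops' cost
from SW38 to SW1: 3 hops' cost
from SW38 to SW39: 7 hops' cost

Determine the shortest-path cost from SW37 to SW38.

Shortest distances from SW37:
SW37: 0
SW17: 5  (via SW37)
SW11: 6  (via SW37)
SW1: 10  (via SW11)
SW38: 12  (via SW1)
Shortest route: SW37 → SW11 → SW1 → SW38 = 12 hops' cost.

12 hops' cost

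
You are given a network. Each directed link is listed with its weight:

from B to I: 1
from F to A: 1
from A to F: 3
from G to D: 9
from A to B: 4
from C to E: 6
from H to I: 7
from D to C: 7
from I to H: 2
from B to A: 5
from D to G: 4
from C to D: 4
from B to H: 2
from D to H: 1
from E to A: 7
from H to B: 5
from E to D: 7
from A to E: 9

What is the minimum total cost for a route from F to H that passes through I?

Best F to I: F–A–B–I costing 6
Shortest I→H: I–H = 2
Total via I: 6 + 2 = 8.

8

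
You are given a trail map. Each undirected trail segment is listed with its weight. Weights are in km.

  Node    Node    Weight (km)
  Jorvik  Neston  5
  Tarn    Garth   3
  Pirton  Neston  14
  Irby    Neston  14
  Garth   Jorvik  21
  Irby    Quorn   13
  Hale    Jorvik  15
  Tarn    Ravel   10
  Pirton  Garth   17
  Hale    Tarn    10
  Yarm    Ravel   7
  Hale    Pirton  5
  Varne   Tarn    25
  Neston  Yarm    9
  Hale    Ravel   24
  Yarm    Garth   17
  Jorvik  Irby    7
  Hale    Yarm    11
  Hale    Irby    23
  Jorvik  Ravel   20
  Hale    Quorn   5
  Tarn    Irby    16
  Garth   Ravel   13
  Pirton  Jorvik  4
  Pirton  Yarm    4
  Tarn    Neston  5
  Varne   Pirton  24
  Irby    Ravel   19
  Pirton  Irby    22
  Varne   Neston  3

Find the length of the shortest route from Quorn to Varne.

22 km

Enumerating some paths:
Quorn → Hale → Pirton → Jorvik → Neston → Varne: 5+5+4+5+3 = 22
Quorn → Hale → Pirton → Yarm → Neston → Varne: 5+5+4+9+3 = 26
Quorn → Hale → Tarn → Neston → Varne: 5+10+5+3 = 23
Cheapest is Quorn → Hale → Pirton → Jorvik → Neston → Varne at 22 km.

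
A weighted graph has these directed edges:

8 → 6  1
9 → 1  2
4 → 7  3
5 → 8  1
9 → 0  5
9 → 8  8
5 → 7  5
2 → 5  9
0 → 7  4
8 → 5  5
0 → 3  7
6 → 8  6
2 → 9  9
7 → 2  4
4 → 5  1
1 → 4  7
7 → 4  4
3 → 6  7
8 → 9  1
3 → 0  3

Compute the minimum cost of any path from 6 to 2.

Candidate routes:
6 → 8 → 5 → 7 → 2: 6+5+5+4 = 20
6 → 8 → 9 → 1 → 4 → 7 → 2: 6+1+2+7+3+4 = 23
The minimum is 20 via 6 → 8 → 5 → 7 → 2.

20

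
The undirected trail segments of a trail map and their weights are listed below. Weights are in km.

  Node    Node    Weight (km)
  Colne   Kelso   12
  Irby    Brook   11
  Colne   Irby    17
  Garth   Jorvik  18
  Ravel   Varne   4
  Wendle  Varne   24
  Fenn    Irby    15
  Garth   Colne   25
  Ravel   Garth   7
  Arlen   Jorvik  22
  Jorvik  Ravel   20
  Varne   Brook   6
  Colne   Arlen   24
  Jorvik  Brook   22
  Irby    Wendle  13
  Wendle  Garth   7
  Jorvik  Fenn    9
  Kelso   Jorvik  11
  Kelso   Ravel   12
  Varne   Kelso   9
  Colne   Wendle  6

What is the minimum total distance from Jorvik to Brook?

22 km

Settle nodes by increasing distance from Jorvik:
Jorvik: 0
Fenn: 9  (via Jorvik)
Kelso: 11  (via Jorvik)
Garth: 18  (via Jorvik)
Ravel: 20  (via Jorvik)
Varne: 20  (via Kelso)
Brook: 22  (via Jorvik)
Shortest route: Jorvik → Brook = 22 km.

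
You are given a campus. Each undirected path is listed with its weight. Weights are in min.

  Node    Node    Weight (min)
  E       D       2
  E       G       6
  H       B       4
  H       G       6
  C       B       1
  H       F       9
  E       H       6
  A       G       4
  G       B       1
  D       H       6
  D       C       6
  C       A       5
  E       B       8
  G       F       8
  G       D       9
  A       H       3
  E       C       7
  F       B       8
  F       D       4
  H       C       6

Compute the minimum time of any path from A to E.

Enumerating some paths:
A–H–E: 3+6 = 9
A–C–E: 5+7 = 12
A–H–D–E: 3+6+2 = 11
A–G–E: 4+6 = 10
Cheapest is A–H–E at 9 min.

9 min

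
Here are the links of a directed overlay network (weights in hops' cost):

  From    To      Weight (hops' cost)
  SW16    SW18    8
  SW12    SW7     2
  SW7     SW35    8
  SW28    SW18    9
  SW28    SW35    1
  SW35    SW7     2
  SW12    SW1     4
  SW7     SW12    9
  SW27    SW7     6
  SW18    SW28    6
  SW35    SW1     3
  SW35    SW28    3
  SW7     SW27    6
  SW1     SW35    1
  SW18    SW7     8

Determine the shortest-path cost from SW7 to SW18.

Running Dijkstra from SW7:
SW7: 0
SW27: 6  (via SW7)
SW35: 8  (via SW7)
SW12: 9  (via SW7)
SW1: 11  (via SW35)
SW28: 11  (via SW35)
SW18: 20  (via SW28)
Shortest route: SW7 → SW35 → SW28 → SW18 = 20 hops' cost.

20 hops' cost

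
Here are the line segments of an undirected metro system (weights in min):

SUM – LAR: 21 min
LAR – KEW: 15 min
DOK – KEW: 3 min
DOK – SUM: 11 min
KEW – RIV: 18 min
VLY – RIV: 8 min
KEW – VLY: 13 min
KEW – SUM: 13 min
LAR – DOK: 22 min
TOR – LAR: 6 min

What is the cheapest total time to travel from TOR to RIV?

39 min

Enumerating some paths:
TOR → LAR → KEW → RIV: 6+15+18 = 39
TOR → LAR → KEW → VLY → RIV: 6+15+13+8 = 42
The minimum is 39 min via TOR → LAR → KEW → RIV.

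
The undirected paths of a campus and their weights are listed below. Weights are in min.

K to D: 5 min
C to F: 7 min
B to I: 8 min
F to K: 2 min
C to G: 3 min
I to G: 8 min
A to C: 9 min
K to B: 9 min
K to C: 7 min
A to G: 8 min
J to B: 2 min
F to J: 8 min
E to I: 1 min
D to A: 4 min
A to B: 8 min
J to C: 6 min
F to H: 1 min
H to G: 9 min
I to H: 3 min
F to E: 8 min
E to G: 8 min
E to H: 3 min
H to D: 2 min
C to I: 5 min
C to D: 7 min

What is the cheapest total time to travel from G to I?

8 min

Running Dijkstra from G:
G: 0
C: 3  (via G)
A: 8  (via G)
E: 8  (via G)
I: 8  (via G)
Shortest route: G → I = 8 min.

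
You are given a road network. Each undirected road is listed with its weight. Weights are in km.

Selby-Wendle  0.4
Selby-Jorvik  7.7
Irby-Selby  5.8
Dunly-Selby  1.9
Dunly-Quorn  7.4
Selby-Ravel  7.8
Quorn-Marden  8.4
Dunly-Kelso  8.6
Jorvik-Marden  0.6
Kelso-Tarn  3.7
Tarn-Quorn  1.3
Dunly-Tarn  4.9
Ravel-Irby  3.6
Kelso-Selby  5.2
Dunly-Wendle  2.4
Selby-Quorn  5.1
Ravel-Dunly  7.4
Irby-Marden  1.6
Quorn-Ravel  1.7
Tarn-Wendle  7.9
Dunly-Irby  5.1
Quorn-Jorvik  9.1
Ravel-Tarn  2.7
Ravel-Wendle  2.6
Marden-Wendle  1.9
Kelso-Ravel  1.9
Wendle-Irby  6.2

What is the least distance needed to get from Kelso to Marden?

6.4 km

Shortest distances from Kelso:
Kelso: 0
Ravel: 1.9  (via Kelso)
Quorn: 3.6  (via Ravel)
Tarn: 3.7  (via Kelso)
Wendle: 4.5  (via Ravel)
Selby: 4.9  (via Wendle)
Irby: 5.5  (via Ravel)
Marden: 6.4  (via Wendle)
Shortest route: Kelso → Ravel → Wendle → Marden = 6.4 km.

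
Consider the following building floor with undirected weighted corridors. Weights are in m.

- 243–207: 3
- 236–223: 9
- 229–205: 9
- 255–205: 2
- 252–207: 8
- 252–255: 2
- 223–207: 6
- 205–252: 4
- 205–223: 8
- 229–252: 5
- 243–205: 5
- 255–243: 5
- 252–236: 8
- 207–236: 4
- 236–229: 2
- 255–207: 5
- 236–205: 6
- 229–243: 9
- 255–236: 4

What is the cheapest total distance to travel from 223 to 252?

12 m

Shortest distances from 223:
223: 0
207: 6  (via 223)
205: 8  (via 223)
236: 9  (via 223)
243: 9  (via 207)
255: 10  (via 205)
229: 11  (via 236)
252: 12  (via 205)
Shortest route: 223–205–252 = 12 m.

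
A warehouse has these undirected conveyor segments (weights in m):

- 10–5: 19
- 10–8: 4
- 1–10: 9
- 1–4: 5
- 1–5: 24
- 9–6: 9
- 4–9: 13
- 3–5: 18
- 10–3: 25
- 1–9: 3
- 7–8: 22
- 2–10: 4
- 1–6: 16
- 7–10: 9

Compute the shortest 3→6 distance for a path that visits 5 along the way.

Best 3 to 5: 3–5 costing 18
Shortest 5→6: 5–1–9–6 = 36
Total via 5: 18 + 36 = 54 m.

54 m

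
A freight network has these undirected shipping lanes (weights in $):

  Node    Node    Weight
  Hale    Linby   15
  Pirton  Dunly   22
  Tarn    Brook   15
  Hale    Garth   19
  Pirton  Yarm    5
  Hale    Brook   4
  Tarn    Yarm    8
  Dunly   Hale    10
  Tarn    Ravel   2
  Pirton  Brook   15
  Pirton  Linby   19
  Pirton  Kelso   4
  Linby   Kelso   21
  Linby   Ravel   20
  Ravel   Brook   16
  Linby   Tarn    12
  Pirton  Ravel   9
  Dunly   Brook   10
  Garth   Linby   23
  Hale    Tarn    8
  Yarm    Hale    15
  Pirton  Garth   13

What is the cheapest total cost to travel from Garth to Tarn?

Enumerating some paths:
Garth–Pirton–Ravel–Tarn: 13+9+2 = 24
Garth–Pirton–Yarm–Tarn: 13+5+8 = 26
Cheapest is Garth–Pirton–Ravel–Tarn at $24.

$24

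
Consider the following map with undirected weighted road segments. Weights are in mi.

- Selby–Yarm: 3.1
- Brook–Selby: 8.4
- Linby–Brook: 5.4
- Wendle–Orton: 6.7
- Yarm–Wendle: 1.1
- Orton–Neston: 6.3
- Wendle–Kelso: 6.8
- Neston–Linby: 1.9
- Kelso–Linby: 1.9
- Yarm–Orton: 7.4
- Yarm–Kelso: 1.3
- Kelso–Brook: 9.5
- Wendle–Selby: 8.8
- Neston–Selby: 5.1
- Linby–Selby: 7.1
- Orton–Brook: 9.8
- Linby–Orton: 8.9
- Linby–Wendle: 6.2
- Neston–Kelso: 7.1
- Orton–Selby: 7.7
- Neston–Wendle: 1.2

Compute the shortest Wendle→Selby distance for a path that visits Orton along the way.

14.4 mi

Best Wendle to Orton: Wendle–Orton costing 6.7
Best Orton to Selby: Orton–Selby costing 7.7
Total via Orton: 6.7 + 7.7 = 14.4 mi.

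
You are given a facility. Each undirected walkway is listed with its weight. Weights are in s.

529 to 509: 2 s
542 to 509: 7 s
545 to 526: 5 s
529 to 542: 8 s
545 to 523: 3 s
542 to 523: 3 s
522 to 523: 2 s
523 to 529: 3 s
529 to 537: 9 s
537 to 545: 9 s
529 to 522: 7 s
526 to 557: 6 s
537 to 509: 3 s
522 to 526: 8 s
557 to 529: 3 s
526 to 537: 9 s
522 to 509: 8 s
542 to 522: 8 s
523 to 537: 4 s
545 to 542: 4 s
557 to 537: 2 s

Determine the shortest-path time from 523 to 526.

8 s

Candidate routes:
523 → 522 → 526: 2+8 = 10
523 → 529 → 557 → 526: 3+3+6 = 12
523 → 545 → 526: 3+5 = 8
Cheapest is 523 → 545 → 526 at 8 s.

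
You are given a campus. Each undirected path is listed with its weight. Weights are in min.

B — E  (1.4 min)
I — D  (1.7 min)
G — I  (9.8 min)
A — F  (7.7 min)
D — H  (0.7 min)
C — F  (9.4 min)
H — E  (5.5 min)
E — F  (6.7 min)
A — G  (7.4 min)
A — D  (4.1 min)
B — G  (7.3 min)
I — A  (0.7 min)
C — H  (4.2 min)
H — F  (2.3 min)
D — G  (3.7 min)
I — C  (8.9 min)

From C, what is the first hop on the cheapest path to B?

H

Candidate routes:
C–H–F–E–B: 4.2+2.3+6.7+1.4 = 14.6
C–H–E–B: 4.2+5.5+1.4 = 11.1
C–H–D–G–B: 4.2+0.7+3.7+7.3 = 15.9
Cheapest is C–H–E–B at 11.1 min.
So from C the first move is to H.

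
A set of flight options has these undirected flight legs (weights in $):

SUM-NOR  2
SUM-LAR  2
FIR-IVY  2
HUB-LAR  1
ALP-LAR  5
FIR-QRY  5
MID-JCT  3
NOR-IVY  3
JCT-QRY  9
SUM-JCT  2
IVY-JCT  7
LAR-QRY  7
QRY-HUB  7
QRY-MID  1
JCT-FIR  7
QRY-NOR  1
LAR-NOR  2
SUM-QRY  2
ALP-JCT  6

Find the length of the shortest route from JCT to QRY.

Settle nodes by increasing distance from JCT:
JCT: 0
SUM: 2  (via JCT)
MID: 3  (via JCT)
QRY: 4  (via SUM)
Shortest route: JCT → SUM → QRY = $4.

$4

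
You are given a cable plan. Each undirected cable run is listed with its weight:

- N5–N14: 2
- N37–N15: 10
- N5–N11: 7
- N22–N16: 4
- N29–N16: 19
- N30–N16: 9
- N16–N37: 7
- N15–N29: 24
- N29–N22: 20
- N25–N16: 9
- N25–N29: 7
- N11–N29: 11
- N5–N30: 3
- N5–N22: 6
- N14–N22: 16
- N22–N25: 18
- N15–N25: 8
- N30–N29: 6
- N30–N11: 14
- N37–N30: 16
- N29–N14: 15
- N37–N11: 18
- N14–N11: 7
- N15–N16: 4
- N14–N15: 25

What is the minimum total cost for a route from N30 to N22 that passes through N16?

13

Best N30 to N16: N30 → N16 costing 9
Shortest N16→N22: N16 → N22 = 4
Total via N16: 9 + 4 = 13.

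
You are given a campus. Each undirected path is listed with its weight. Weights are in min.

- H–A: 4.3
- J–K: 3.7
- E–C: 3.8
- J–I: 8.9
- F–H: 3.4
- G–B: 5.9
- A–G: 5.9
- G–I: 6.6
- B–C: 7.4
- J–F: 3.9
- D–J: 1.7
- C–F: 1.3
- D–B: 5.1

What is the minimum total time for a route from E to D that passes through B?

16.3 min

Shortest E→B: E–C–B = 11.2
Best B to D: B–D costing 5.1
Total via B: 11.2 + 5.1 = 16.3 min.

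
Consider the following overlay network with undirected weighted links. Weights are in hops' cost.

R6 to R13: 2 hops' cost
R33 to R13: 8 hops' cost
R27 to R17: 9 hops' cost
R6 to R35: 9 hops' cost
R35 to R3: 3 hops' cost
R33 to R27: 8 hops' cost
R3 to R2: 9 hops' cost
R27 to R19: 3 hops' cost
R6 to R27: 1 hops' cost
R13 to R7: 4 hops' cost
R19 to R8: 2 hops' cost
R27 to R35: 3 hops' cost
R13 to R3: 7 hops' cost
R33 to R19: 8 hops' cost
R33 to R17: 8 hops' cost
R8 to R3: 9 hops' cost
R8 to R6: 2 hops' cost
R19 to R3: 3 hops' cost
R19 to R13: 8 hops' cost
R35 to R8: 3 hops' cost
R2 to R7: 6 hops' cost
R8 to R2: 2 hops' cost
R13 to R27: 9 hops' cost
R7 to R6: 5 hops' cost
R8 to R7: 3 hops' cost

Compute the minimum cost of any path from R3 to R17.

Running Dijkstra from R3:
R3: 0
R19: 3  (via R3)
R35: 3  (via R3)
R8: 5  (via R19)
R27: 6  (via R19)
R6: 7  (via R8)
R2: 7  (via R8)
R13: 7  (via R3)
R7: 8  (via R8)
R33: 11  (via R19)
R17: 15  (via R27)
Shortest route: R3 → R19 → R27 → R17 = 15 hops' cost.

15 hops' cost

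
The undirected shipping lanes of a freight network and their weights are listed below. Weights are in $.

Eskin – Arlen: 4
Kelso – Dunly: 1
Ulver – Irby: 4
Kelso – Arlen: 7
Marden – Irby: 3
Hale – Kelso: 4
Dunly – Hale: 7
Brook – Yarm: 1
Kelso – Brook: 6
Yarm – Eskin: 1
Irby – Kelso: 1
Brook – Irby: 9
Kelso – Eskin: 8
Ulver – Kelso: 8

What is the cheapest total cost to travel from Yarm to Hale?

$11

Candidate routes:
Yarm - Brook - Irby - Kelso - Hale: 1+9+1+4 = 15
Yarm - Brook - Kelso - Hale: 1+6+4 = 11
Yarm - Eskin - Kelso - Hale: 1+8+4 = 13
Yarm - Brook - Kelso - Dunly - Hale: 1+6+1+7 = 15
The minimum is $11 via Yarm - Brook - Kelso - Hale.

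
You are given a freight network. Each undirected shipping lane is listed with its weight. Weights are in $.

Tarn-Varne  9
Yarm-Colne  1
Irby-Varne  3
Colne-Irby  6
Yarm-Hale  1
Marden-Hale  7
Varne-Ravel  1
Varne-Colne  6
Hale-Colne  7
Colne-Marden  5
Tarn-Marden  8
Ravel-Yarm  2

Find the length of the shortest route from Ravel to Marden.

Compare a few routes:
Ravel–Varne–Colne–Marden: 1+6+5 = 12
Ravel–Varne–Irby–Colne–Marden: 1+3+6+5 = 15
Ravel–Yarm–Colne–Marden: 2+1+5 = 8
Ravel–Yarm–Hale–Marden: 2+1+7 = 10
Cheapest is Ravel–Yarm–Colne–Marden at $8.

$8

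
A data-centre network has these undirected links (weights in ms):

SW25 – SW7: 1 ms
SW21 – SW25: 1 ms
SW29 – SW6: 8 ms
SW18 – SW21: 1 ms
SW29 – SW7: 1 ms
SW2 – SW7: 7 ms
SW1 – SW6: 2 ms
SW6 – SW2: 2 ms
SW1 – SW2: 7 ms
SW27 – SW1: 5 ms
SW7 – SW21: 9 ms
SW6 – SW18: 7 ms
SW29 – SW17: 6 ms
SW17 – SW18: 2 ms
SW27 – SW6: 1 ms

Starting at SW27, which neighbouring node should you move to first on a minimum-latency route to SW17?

Candidate routes:
SW27 - SW6 - SW29 - SW17: 1+8+6 = 15
SW27 - SW6 - SW2 - SW7 - SW25 - SW21 - SW18 - SW17: 1+2+7+1+1+1+2 = 15
SW27 - SW6 - SW18 - SW17: 1+7+2 = 10
SW27 - SW6 - SW29 - SW7 - SW25 - SW21 - SW18 - SW17: 1+8+1+1+1+1+2 = 15
The minimum is 10 ms via SW27 - SW6 - SW18 - SW17.
So from SW27 the first move is to SW6.

SW6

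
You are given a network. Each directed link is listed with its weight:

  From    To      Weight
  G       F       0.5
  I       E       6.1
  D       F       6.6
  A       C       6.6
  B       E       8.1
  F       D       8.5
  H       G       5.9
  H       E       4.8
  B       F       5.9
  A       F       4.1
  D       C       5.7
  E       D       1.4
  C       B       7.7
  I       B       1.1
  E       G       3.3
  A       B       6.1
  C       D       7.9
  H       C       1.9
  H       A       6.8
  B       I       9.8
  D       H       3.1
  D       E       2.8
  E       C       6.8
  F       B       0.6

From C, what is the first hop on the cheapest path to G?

Enumerating some paths:
C–D–E–G: 7.9+2.8+3.3 = 14
C–B–E–G: 7.7+8.1+3.3 = 19.1
C–D–H–E–G: 7.9+3.1+4.8+3.3 = 19.1
C–D–H–G: 7.9+3.1+5.9 = 16.9
Cheapest is C–D–E–G at 14.
So from C the first move is to D.

D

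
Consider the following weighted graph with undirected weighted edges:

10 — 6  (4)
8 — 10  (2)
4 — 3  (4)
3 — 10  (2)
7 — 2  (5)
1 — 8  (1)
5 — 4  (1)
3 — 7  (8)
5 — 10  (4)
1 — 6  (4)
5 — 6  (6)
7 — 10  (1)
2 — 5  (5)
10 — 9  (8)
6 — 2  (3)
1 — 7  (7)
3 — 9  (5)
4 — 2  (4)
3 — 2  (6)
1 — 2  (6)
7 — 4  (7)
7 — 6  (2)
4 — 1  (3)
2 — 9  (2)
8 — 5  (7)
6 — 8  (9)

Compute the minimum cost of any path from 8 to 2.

Compare a few routes:
8 → 1 → 6 → 2: 1+4+3 = 8
8 → 1 → 2: 1+6 = 7
Cheapest is 8 → 1 → 2 at 7.

7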